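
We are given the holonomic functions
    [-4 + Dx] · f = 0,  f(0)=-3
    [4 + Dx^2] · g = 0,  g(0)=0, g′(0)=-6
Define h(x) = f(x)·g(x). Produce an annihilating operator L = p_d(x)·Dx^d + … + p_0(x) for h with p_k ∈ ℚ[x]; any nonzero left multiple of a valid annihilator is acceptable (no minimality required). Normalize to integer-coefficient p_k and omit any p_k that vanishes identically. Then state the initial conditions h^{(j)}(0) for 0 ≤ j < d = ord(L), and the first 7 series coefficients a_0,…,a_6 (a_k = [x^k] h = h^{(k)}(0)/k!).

L = 20 - 8·Dx + Dx^2  (order 2).
h: a_k = 0, 18, 72, 132, 144, 492/5, 176/5, …
ICs: h(0) = 0, h′(0) = 18.

f: a_k = -3, -12, -24, -32, -32, -128/5, -256/15, …
g: a_k = 0, -6, 0, 4, 0, -4/5, 0, …
h₀=f·g: eliminate ⇒ L₀, order ≤ 1·2.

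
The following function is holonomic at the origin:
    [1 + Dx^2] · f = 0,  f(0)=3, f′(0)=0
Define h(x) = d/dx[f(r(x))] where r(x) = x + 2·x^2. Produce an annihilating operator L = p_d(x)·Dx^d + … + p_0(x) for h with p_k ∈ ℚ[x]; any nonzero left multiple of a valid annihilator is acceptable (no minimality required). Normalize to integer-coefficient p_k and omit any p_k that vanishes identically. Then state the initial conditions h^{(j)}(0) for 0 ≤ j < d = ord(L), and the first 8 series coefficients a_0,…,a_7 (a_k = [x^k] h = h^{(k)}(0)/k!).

f: a_k = 3, 0, -3/2, 0, 1/8, 0, -1/240, 0, …
Substitute x→r, Dx→(1/r')Dx; clear ⇒ L₀.
Derive L from L₀ (diff closure).
L = (49 + 16·x + 96·x^2 + 256·x^3 + 256·x^4) + (-12 - 48·x)·Dx + (1 + 8·x + 16·x^2)·Dx^2  (order 2).
h: a_k = 0, -3, -18, -47/2, 5, 719/40, 553/20, 23521/1680, …
ICs: h(0) = 0, h′(0) = -3.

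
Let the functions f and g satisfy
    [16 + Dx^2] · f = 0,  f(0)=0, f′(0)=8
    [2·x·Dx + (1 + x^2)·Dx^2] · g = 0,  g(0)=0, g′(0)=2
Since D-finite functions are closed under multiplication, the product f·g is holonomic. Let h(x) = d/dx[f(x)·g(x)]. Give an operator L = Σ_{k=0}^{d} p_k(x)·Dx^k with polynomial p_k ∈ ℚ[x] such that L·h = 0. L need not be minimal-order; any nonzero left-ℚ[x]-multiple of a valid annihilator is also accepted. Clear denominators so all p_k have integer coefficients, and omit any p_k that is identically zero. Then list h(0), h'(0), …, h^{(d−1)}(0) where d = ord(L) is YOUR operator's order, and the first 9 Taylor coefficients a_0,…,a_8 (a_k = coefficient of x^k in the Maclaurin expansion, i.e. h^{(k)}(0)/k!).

L = (32960 + 157056·x^2 + 319424·x^4 + 359424·x^6 + 242688·x^8 + 94208·x^10 + 16384·x^12) + (6752·x + 28736·x^3 + 49120·x^5 + 43520·x^7 + 20480·x^9 + 4096·x^11)·Dx + (3420 + 17320·x^2 + 37356·x^4 + 44272·x^6 + 30848·x^8 + 12032·x^10 + 2048·x^12)·Dx^2 + (422·x + 1796·x^3 + 3070·x^5 + 2720·x^7 + 1280·x^9 + 256·x^11)·Dx^3 + (85 + 469·x^2 + 1087·x^4 + 1363·x^6 + 980·x^8 + 384·x^10 + 64·x^12)·Dx^4  (order 4).
h: a_k = 0, 32, 0, -192, 0, 928/3, 0, -1408/5, 0, …
ICs: h(0) = 0, h′(0) = 32, h′′(0) = 0, h′′′(0) = -1152.

f: a_k = 0, 8, 0, -64/3, 0, 256/15, 0, -2048/315, 0, …
g: a_k = 0, 2, 0, -2/3, 0, 2/5, 0, -2/7, 0, …
Sym-product of L_f,L_g gives L₀ (≤ ord 4).
Differentiate: ansatz ord ≤ ord L₀ ⇒ L.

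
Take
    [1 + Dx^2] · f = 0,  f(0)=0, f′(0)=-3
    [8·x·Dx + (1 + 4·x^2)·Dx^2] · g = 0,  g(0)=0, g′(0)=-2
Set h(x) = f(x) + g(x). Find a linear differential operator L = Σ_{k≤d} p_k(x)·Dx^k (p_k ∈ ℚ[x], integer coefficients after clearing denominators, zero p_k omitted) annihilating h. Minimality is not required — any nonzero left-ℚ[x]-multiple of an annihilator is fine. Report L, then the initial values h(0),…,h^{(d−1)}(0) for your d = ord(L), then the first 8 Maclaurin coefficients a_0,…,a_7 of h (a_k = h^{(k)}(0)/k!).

f: a_k = 0, -3, 0, 1/2, 0, -1/40, 0, 1/1680, …
g: a_k = 0, -2, 0, 8/3, 0, -32/5, 0, 128/7, …
Sum ⇒ L₀ = lclm(L_f,L_g) in ℚ(x)⟨Dx⟩.
L = (-376·x + 1600·x^3 + 128·x^5)·Dx + (-7 + 76·x^2 + 432·x^4 + 64·x^6)·Dx^2 + (-376·x + 1600·x^3 + 128·x^5)·Dx^3 + (-7 + 76·x^2 + 432·x^4 + 64·x^6)·Dx^4  (order 4).
h: a_k = 0, -5, 0, 19/6, 0, -257/40, 0, 30721/1680, …
ICs: h(0) = 0, h′(0) = -5, h′′(0) = 0, h′′′(0) = 19.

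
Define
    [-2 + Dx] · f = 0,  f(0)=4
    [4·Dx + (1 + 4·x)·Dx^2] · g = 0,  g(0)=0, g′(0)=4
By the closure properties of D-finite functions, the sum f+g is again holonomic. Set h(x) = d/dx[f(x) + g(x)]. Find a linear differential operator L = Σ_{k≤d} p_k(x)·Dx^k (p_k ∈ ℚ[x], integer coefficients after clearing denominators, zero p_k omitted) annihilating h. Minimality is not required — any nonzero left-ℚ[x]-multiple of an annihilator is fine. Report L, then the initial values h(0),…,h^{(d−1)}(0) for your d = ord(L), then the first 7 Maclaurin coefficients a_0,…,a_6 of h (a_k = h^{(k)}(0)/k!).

f: a_k = 4, 8, 8, 16/3, 8/3, 16/15, 16/45, …
g: a_k = 0, 4, -8, 64/3, -64, 1024/5, -2048/3, …
Sum ⇒ L₀ = lclm(L_f,L_g) in ℚ(x)⟨Dx⟩.
h₀' ⇒ L via d/dx closure of L₀.
L = (-40 - 32·x) + (14 - 16·x - 32·x^2)·Dx + (3 + 16·x + 16·x^2)·Dx^2  (order 2).
h: a_k = 12, 0, 80, -736/3, 3088/3, -61408/15, 737312/45, …
ICs: h(0) = 12, h′(0) = 0.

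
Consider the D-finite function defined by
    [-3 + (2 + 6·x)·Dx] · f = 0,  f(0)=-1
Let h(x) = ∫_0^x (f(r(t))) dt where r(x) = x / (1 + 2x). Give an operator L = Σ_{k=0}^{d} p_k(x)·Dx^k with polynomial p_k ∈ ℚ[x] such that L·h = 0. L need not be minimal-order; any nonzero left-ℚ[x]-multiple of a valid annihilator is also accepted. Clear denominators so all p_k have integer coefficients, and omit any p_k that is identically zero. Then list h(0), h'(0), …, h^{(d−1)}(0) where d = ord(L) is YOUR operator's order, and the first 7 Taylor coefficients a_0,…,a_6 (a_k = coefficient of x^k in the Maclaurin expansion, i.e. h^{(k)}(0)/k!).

L = -3·Dx + (2 + 14·x + 20·x^2)·Dx^2  (order 2).
h: a_k = 0, -1, -3/4, 11/8, -195/64, 993/128, -11303/512, …
ICs: h(0) = 0, h′(0) = -1.

f: a_k = -1, -3/2, 9/8, -27/16, 405/128, -1701/256, 15309/1024, …
h₀=f(r): pull back L_f along r ⇒ L₀.
Integrate: L := L₀·Dx.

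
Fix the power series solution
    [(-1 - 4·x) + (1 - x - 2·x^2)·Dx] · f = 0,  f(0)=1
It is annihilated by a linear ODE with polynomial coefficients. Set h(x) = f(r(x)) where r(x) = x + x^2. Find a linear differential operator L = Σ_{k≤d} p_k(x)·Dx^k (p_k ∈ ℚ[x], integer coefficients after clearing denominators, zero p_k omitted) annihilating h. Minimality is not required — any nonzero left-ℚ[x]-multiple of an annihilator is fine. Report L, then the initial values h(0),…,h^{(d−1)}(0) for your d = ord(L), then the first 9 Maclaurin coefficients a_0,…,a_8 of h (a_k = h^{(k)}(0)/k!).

f: a_k = 1, 1, 3, 5, 11, 21, 43, 85, 171, …
Substitute x→r, Dx→(1/r')Dx; clear ⇒ L₀.
L = (1 + 6·x + 12·x^2 + 8·x^3) + (-1 + x + 3·x^2 + 4·x^3 + 2·x^4)·Dx  (order 1).
h: a_k = 1, 1, 4, 11, 29, 80, 219, 597, 1632, …
ICs: h(0) = 1.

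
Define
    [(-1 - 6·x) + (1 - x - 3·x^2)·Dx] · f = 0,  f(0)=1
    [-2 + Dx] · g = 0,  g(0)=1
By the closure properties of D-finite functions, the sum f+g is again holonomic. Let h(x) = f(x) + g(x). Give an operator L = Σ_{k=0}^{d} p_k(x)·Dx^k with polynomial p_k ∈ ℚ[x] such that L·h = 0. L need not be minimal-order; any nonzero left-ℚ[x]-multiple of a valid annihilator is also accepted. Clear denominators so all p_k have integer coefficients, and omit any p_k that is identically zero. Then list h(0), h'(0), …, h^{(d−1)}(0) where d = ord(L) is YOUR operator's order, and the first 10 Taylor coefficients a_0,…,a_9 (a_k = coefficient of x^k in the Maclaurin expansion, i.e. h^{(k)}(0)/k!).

L = (-12 - 16·x - 144·x^2 - 72·x^3) + (4 + 26·x + 74·x^2 - 24·x^3 - 36·x^4)·Dx + (1 - 9·x - x^2 + 30·x^3 + 18·x^4)·Dx^2  (order 2).
h: a_k = 2, 3, 6, 25/3, 59/3, 604/15, 4369/45, 68363/315, 160022/315, 3285769/2835, …
ICs: h(0) = 2, h′(0) = 3.

f: a_k = 1, 1, 4, 7, 19, 40, 97, 217, 508, 1159, …
g: a_k = 1, 2, 2, 4/3, 2/3, 4/15, 4/45, 8/315, 2/315, 4/2835, …
Sum ⇒ L₀ = lclm(L_f,L_g) in ℚ(x)⟨Dx⟩.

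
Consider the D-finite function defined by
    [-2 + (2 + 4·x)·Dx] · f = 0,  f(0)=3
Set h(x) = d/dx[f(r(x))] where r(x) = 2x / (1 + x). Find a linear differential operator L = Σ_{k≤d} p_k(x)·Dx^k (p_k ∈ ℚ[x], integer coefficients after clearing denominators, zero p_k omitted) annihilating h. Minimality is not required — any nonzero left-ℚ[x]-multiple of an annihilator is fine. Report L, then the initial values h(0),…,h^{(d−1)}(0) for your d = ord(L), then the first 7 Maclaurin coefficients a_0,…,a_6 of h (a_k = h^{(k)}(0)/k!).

f: a_k = 3, 3, -3/2, 3/2, -15/8, 21/8, -63/16, …
f∘r: x↦r, Dx↦Dx/r' in L_f ⇒ L₀.
Differentiate: ansatz ord ≤ ord L₀ ⇒ L.
L = (-4 - 10·x) + (-1 - 6·x - 5·x^2)·Dx  (order 1).
h: a_k = 6, -24, 90, -360, 1530, -6768, 30702, …
ICs: h(0) = 6.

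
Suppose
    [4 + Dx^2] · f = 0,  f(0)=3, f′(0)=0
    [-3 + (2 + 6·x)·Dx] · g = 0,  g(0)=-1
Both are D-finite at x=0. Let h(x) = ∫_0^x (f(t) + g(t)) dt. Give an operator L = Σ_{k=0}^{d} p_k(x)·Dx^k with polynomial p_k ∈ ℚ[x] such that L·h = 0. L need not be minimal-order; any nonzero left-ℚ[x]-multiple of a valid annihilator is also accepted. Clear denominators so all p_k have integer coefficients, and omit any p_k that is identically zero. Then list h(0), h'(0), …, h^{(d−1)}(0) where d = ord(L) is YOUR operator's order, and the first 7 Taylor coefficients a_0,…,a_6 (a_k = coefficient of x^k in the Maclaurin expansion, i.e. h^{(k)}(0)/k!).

f: a_k = 3, 0, -6, 0, 2, 0, -4/15, …
g: a_k = -1, -3/2, 9/8, -27/16, 405/128, -1701/256, 15309/1024, …
L₀ := lclm(L_f,L_g); ord L₀ ≤ 2+1.
h=∫₀ˣh₀: take L = L₀·Dx.
L = (-516 - 1152·x - 1728·x^2)·Dx + (56 + 936·x + 3456·x^2 + 3456·x^3)·Dx^2 + (-129 - 288·x - 432·x^2)·Dx^3 + (14 + 234·x + 864·x^2 + 864·x^3)·Dx^4  (order 4).
h: a_k = 0, 2, -3/4, -13/8, -27/64, 661/640, -567/512, …
ICs: h(0) = 0, h′(0) = 2, h′′(0) = -3/2, h′′′(0) = -39/4.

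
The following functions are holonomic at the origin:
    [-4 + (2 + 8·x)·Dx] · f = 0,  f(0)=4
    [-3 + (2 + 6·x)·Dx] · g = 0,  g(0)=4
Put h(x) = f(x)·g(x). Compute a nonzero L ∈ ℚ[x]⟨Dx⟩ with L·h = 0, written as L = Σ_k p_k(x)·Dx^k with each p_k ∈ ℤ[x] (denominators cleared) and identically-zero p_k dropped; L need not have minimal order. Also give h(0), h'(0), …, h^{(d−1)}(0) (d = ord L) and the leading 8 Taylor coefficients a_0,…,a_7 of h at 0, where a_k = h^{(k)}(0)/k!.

L = (-7 - 24·x) + (2 + 14·x + 24·x^2)·Dx  (order 1).
h: a_k = 16, 56, -2, 7, -197/8, 1393/16, -19797/64, 141351/128, …
ICs: h(0) = 16.

f: a_k = 4, 8, -8, 16, -40, 112, -336, 1056, …
g: a_k = 4, 6, -9/2, 27/4, -405/32, 1701/64, -15309/256, 72171/512, …
h₀=f·g: eliminate ⇒ L₀, order ≤ 1·1.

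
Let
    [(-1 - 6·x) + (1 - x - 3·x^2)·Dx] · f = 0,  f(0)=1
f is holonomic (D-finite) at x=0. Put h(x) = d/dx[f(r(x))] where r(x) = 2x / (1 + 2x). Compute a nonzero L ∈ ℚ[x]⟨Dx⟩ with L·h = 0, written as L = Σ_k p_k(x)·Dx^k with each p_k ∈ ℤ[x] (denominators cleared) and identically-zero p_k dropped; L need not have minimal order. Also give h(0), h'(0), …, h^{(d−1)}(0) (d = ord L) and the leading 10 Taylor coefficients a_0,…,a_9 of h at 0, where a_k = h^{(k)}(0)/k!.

L = (12 + 72·x + 576·x^2 + 672·x^3) + (-1 - 18·x - 48·x^2 + 136·x^3 + 336·x^4)·Dx  (order 1).
h: a_k = 2, 24, 0, 576, -1440, 13824, -56448, 350208, -1658880, 8939520, …
ICs: h(0) = 2.

f: a_k = 1, 1, 4, 7, 19, 40, 97, 217, 508, 1159, …
f∘r: x↦r, Dx↦Dx/r' in L_f ⇒ L₀.
Differentiate: ansatz ord ≤ ord L₀ ⇒ L.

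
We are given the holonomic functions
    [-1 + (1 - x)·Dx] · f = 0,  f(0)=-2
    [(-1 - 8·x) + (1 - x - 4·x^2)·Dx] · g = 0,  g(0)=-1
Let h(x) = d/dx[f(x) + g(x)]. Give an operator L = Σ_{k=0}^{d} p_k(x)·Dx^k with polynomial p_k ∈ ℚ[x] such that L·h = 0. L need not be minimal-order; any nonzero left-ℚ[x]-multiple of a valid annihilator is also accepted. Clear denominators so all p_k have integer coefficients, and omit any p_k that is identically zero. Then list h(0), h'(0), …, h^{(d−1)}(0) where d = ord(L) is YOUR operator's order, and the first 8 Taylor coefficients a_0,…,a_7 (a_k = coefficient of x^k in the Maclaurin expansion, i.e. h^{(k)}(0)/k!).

f: a_k = -2, -2, -2, -2, -2, -2, -2, -2, …
g: a_k = -1, -1, -5, -9, -29, -65, -181, -441, …
L₀ := lclm(L_f,L_g); ord L₀ ≤ 1+1.
Differentiate: ansatz ord ≤ ord L₀ ⇒ L.
L = (-6 - 96·x - 384·x^3 + 96·x^4) + (6 + 42·x - 24·x^2 + 144·x^3 - 372·x^4 + 96·x^5)·Dx + (-1 + 2·x - 9·x^2 + 24·x^3 + 28·x^4 - 60·x^5 + 16·x^6)·Dx^2  (order 2).
h: a_k = -3, -14, -33, -124, -335, -1098, -3101, -9336, …
ICs: h(0) = -3, h′(0) = -14.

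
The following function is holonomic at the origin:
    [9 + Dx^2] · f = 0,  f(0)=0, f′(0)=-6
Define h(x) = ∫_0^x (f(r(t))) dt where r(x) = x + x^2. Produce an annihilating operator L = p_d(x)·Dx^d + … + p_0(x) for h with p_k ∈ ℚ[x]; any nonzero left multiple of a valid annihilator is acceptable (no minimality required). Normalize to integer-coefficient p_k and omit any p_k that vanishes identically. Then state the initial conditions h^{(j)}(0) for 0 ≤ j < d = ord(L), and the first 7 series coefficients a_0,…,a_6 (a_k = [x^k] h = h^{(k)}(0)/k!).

L = (9 + 54·x + 108·x^2 + 72·x^3)·Dx - 2·Dx^2 + (1 + 2·x)·Dx^3  (order 3).
h: a_k = 0, 0, -3, -2, 9/4, 27/5, 153/40, …
ICs: h(0) = 0, h′(0) = 0, h′′(0) = -6.

f: a_k = 0, -6, 0, 9, 0, -81/20, 0, …
h₀=f(r): pull back L_f along r ⇒ L₀.
h=∫h₀ ⇒ L = L₀·Dx.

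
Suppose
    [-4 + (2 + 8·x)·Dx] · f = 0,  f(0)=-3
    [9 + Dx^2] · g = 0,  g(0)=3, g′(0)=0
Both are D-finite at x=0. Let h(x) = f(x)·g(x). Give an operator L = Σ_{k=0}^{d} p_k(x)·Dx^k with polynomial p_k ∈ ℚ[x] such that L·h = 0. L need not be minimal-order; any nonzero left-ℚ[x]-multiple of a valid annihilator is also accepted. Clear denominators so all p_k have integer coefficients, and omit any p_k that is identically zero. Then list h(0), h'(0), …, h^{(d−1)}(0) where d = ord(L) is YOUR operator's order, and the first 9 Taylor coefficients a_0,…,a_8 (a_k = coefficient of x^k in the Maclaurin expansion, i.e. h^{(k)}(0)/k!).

L = (21 + 72·x + 144·x^2) + (-4 - 16·x)·Dx + (1 + 8·x + 16·x^2)·Dx^2  (order 2).
h: a_k = -9, -18, 117/2, 45, -171/8, -603/4, 33669/80, -53811/40, 20626191/4480, …
ICs: h(0) = -9, h′(0) = -18.

f: a_k = -3, -6, 6, -12, 30, -84, 252, -792, 2574, …
g: a_k = 3, 0, -27/2, 0, 81/8, 0, -243/80, 0, 2187/4480, …
f·g: L₀ = L_f ⊗_s L_g, ord ≤ 1·2.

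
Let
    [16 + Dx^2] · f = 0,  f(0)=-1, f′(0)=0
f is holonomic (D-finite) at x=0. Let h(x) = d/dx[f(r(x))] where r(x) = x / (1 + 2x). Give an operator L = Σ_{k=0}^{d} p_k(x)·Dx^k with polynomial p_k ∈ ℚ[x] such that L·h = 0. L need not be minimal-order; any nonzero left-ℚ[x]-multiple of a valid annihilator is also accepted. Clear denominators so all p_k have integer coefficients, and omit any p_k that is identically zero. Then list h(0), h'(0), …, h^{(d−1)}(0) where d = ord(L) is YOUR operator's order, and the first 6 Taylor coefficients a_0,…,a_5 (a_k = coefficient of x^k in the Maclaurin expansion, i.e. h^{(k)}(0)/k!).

L = (40 + 96·x + 96·x^2) + (12 + 72·x + 144·x^2 + 96·x^3)·Dx + (1 + 8·x + 24·x^2 + 32·x^3 + 16·x^4)·Dx^2  (order 2).
h: a_k = 0, 16, -96, 1024/3, -2560/3, 19712/15, …
ICs: h(0) = 0, h′(0) = 16.

f: a_k = -1, 0, 8, 0, -32/3, 0, …
L₀ from L_f via x↦r, Dx↦r'^{-1}Dx.
h₀' ⇒ L via d/dx closure of L₀.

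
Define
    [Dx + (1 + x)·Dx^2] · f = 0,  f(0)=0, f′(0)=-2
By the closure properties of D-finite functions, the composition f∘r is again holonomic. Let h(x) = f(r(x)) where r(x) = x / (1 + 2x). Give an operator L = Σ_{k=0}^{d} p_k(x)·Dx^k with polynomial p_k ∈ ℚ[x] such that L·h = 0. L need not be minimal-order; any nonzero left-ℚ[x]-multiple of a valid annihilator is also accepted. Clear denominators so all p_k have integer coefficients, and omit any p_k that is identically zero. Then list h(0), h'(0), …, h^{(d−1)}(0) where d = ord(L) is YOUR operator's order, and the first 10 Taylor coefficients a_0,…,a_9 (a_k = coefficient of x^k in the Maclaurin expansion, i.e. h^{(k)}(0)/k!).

f: a_k = 0, -2, 1, -2/3, 1/2, -2/5, 1/3, -2/7, 1/4, -2/9, …
Change of var in L_f (x↦r) gives L₀.
L = (5 + 12·x)·Dx + (1 + 5·x + 6·x^2)·Dx^2  (order 2).
h: a_k = 0, -2, 5, -38/3, 65/2, -422/5, 665/3, -4118/7, 6305/4, -38342/9, …
ICs: h(0) = 0, h′(0) = -2.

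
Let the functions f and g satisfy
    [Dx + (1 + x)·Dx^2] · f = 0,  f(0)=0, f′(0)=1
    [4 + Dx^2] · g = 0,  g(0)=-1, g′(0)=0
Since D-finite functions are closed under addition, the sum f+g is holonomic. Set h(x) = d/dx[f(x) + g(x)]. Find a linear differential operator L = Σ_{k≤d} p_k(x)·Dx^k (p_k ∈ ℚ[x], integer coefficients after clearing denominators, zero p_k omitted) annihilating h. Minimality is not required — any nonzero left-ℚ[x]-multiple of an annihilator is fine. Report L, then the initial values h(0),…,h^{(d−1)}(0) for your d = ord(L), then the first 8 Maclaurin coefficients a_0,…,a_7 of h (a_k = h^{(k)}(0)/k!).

f: a_k = 0, 1, -1/2, 1/3, -1/4, 1/5, -1/6, 1/7, …
g: a_k = -1, 0, 2, 0, -2/3, 0, 4/45, 0, …
h₀=f+g: left-lcm gives L₀, ord ≤ 4.
Derive L from L₀ (diff closure).
L = (20 + 16·x + 8·x^2) + (12 + 28·x + 24·x^2 + 8·x^3)·Dx + (5 + 4·x + 2·x^2)·Dx^2 + (3 + 7·x + 6·x^2 + 2·x^3)·Dx^3  (order 3).
h: a_k = 1, 3, 1, -11/3, 1, -7/15, 1, -331/315, …
ICs: h(0) = 1, h′(0) = 3, h′′(0) = 2.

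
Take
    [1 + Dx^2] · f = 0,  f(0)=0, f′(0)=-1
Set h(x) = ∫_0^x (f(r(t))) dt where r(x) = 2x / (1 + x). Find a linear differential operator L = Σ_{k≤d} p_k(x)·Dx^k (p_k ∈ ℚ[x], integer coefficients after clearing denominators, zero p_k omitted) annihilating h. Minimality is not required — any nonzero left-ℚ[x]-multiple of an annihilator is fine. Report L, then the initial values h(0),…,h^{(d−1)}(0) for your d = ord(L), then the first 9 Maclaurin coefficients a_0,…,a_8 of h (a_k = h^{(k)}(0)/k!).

L = 4·Dx + (2 + 6·x + 6·x^2 + 2·x^3)·Dx^2 + (1 + 4·x + 6·x^2 + 4·x^3 + x^4)·Dx^3  (order 3).
h: a_k = 0, 0, -1, 2/3, -1/6, -2/5, 43/45, -10/7, 2209/1260, …
ICs: h(0) = 0, h′(0) = 0, h′′(0) = -2.

f: a_k = 0, -1, 0, 1/6, 0, -1/120, 0, 1/5040, 0, …
f∘r: x↦r, Dx↦Dx/r' in L_f ⇒ L₀.
∫: right-multiply L₀ by Dx.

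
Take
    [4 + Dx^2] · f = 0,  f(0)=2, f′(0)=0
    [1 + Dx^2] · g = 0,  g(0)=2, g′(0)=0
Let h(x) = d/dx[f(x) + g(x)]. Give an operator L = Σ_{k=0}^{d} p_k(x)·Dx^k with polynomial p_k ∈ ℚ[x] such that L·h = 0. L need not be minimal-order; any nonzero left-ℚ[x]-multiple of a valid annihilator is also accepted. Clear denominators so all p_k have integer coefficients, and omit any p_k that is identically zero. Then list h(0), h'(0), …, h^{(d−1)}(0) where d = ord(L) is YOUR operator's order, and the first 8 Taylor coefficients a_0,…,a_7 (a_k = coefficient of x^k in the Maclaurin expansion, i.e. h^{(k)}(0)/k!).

f: a_k = 2, 0, -4, 0, 4/3, 0, -8/45, 0, …
g: a_k = 2, 0, -1, 0, 1/12, 0, -1/360, 0, …
L₀ := lclm(L_f,L_g); ord L₀ ≤ 2+2.
Derive L from L₀ (diff closure).
L = 4 + 5·Dx^2 + Dx^4  (order 4).
h: a_k = 0, -10, 0, 17/3, 0, -13/12, 0, 257/2520, …
ICs: h(0) = 0, h′(0) = -10, h′′(0) = 0, h′′′(0) = 34.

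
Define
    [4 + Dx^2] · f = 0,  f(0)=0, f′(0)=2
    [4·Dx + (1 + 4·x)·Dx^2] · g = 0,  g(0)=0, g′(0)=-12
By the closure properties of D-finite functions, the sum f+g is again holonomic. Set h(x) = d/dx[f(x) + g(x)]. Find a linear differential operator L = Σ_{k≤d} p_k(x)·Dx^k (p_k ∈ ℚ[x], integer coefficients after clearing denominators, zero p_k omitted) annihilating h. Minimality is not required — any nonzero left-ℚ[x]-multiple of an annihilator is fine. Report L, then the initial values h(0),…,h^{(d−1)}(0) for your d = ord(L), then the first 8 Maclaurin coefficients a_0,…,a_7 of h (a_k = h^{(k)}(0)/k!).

f: a_k = 0, 2, 0, -4/3, 0, 4/15, 0, -8/315, …
g: a_k = 0, -12, 24, -64, 192, -3072/5, 2048, -49152/7, …
f+g: L₀ = lclm(L_f,L_g), ord ≤ 2+2.
h₀' ⇒ L via d/dx closure of L₀.
L = (400 + 128·x + 256·x^2) + (36 + 176·x + 192·x^2 + 256·x^3)·Dx + (100 + 32·x + 64·x^2)·Dx^2 + (9 + 44·x + 48·x^2 + 64·x^3)·Dx^3  (order 3).
h: a_k = -10, 48, -196, 768, -9212/3, 12288, -2211848/45, 196608, …
ICs: h(0) = -10, h′(0) = 48, h′′(0) = -392.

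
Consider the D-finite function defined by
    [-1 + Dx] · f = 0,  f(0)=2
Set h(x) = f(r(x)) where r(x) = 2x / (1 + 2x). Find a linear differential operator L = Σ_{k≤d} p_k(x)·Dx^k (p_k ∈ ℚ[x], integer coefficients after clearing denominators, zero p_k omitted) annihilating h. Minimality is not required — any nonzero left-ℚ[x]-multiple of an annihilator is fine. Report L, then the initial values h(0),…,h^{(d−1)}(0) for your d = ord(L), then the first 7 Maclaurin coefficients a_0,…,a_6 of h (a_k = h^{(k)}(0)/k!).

L = -2 + (1 + 4·x + 4·x^2)·Dx  (order 1).
h: a_k = 2, 4, -4, 8/3, 4/3, -152/15, 1208/45, …
ICs: h(0) = 2.

f: a_k = 2, 2, 1, 1/3, 1/12, 1/60, 1/360, …
Change of var in L_f (x↦r) gives L₀.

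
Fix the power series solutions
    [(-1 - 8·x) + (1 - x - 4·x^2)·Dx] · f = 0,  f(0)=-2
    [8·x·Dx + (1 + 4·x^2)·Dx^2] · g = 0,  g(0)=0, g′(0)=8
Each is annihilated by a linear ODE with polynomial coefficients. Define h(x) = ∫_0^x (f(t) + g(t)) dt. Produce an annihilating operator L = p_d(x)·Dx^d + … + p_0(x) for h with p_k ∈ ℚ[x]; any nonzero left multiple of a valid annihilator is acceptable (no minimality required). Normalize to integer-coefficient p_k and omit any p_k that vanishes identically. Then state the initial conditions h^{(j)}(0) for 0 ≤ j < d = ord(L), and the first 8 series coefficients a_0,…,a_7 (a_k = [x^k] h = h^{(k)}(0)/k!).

f: a_k = -2, -2, -10, -18, -58, -130, -362, -882, …
g: a_k = 0, 8, 0, -32/3, 0, 128/5, 0, -512/7, …
Weyl lclm of L_f,L_g ⇒ L₀ (ord ≤ 3).
h=∫₀ˣh₀: take L = L₀·Dx.
L = (-40 + 160·x + 2272·x^2 + 4608·x^3 + 16896·x^4 + 6144·x^6)·Dx^2 + (31 + 264·x + 364·x^2 + 2208·x^3 + 4160·x^4 + 12800·x^5 + 768·x^6 + 6144·x^7)·Dx^3 + (-5 - 11·x - 80·x^2 + 116·x^3 + 80·x^4 + 704·x^5 + 1536·x^6 + 256·x^7 + 1024·x^8)·Dx^4  (order 4).
h: a_k = 0, -2, 3, -10/3, -43/6, -58/5, -87/5, -362/7, …
ICs: h(0) = 0, h′(0) = -2, h′′(0) = 6, h′′′(0) = -20.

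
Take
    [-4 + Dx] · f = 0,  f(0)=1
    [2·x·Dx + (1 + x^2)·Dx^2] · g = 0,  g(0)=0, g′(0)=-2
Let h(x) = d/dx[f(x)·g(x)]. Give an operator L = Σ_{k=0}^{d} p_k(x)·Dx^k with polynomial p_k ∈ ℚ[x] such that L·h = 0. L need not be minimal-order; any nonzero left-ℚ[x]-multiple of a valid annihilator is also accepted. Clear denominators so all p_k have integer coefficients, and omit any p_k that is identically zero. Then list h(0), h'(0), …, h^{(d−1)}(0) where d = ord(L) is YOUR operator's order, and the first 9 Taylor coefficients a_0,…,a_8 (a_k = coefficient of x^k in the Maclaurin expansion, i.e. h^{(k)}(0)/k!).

L = (28 - 32·x + 76·x^2 - 32·x^3 + 32·x^4) + (-15 + 12·x - 35·x^2 + 12·x^3 - 16·x^4)·Dx + (2 - x + 4·x^2 - x^3 + 2·x^4)·Dx^2  (order 2).
h: a_k = -2, -16, -46, -224/3, -82, -208/3, -754/15, -1984/63, -314/21, …
ICs: h(0) = -2, h′(0) = -16.

f: a_k = 1, 4, 8, 32/3, 32/3, 128/15, 256/45, 1024/315, 512/315, …
g: a_k = 0, -2, 0, 2/3, 0, -2/5, 0, 2/7, 0, …
Product ⇒ symmetric product L₀, ord ≤ 2.
Differentiate: ansatz ord ≤ ord L₀ ⇒ L.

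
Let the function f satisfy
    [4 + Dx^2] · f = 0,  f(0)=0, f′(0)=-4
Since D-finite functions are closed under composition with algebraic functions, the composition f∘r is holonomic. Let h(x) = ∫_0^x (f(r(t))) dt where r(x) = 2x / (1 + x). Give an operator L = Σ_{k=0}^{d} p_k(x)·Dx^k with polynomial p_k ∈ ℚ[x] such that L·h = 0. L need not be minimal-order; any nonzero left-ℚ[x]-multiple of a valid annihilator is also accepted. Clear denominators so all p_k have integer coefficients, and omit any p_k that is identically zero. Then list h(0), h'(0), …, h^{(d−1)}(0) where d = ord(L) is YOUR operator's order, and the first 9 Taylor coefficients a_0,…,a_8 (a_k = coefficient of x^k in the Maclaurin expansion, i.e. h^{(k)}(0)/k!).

f: a_k = 0, -4, 0, 8/3, 0, -8/15, 0, 16/315, 0, …
Substitute x→r, Dx→(1/r')Dx; clear ⇒ L₀.
Integrate: L := L₀·Dx.
L = 16·Dx + (2 + 6·x + 6·x^2 + 2·x^3)·Dx^2 + (1 + 4·x + 6·x^2 + 4·x^3 + x^4)·Dx^3  (order 3).
h: a_k = 0, 0, -4, 8/3, 10/3, -56/5, 772/45, -120/7, 2461/315, …
ICs: h(0) = 0, h′(0) = 0, h′′(0) = -8.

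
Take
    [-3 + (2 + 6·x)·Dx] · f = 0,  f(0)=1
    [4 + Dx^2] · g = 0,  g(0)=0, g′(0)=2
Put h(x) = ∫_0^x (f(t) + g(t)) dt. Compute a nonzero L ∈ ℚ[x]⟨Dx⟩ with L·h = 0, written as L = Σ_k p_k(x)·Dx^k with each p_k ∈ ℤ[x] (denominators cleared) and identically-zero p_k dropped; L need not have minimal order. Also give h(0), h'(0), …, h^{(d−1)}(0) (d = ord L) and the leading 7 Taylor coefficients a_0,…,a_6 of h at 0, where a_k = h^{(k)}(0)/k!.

f: a_k = 1, 3/2, -9/8, 27/16, -405/128, 1701/256, -15309/1024, …
g: a_k = 0, 2, 0, -4/3, 0, 4/15, 0, …
f+g: L₀ = lclm(L_f,L_g), ord ≤ 1+2.
h=∫₀ˣh₀: take L = L₀·Dx.
L = (-516 - 1152·x - 1728·x^2)·Dx + (56 + 936·x + 3456·x^2 + 3456·x^3)·Dx^2 + (-129 - 288·x - 432·x^2)·Dx^3 + (14 + 234·x + 864·x^2 + 864·x^3)·Dx^4  (order 4).
h: a_k = 0, 1, 7/4, -3/8, 17/192, -81/128, 26539/23040, …
ICs: h(0) = 0, h′(0) = 1, h′′(0) = 7/2, h′′′(0) = -9/4.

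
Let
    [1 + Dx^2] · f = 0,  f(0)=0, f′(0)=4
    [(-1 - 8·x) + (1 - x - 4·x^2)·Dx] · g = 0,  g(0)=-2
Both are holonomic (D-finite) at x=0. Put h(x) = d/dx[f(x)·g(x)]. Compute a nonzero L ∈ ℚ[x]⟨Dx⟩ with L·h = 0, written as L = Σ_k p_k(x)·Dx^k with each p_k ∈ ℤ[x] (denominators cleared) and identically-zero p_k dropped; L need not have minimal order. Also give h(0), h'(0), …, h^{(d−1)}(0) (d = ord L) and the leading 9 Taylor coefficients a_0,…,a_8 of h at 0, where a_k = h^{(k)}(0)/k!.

L = (159 - 2·x - 7·x^2 + 8·x^3 + 16·x^4) + (22 + 178·x + 24·x^2 + 64·x^3)·Dx + (-7 + 6·x + 25·x^2 + 8·x^3 + 16·x^4)·Dx^2  (order 2).
h: a_k = -8, -16, -116, -848/3, -1127, -15242/5, -888089/90, -8673668/315, -411895657/5040, …
ICs: h(0) = -8, h′(0) = -16.

f: a_k = 0, 4, 0, -2/3, 0, 1/30, 0, -1/1260, 0, …
g: a_k = -2, -2, -10, -18, -58, -130, -362, -882, -2330, …
L₀ := L_f ⊗_s L_g (sym. prod.), ord ≤ 2.
Derive L from L₀ (diff closure).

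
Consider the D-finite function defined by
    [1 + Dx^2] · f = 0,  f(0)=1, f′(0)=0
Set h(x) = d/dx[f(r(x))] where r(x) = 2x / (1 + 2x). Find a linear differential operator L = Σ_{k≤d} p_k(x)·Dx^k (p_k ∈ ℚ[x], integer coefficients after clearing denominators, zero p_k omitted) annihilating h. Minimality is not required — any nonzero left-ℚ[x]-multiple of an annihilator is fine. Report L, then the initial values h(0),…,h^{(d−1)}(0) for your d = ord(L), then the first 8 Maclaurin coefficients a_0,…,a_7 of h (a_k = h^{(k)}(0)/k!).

L = (28 + 96·x + 96·x^2) + (12 + 72·x + 144·x^2 + 96·x^3)·Dx + (1 + 8·x + 24·x^2 + 32·x^3 + 16·x^4)·Dx^2  (order 2).
h: a_k = 0, -4, 24, -280/3, 880/3, -12008/15, 9744/5, -267184/63, …
ICs: h(0) = 0, h′(0) = -4.

f: a_k = 1, 0, -1/2, 0, 1/24, 0, -1/720, 0, …
f∘r: x↦r, Dx↦Dx/r' in L_f ⇒ L₀.
h=h₀': d/dx-closure on L₀ ⇒ L.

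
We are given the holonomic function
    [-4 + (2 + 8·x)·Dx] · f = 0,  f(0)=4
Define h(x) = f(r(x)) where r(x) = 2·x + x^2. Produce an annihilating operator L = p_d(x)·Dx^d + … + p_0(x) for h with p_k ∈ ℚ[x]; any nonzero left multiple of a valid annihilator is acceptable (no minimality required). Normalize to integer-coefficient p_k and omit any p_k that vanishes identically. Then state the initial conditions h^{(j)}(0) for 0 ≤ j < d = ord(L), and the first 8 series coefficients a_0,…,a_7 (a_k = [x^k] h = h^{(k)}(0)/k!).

f: a_k = 4, 8, -8, 16, -40, 112, -336, 1056, …
Change of var in L_f (x↦r) gives L₀.
L = (-4 - 4·x) + (1 + 8·x + 4·x^2)·Dx  (order 1).
h: a_k = 4, 16, -24, 96, -456, 2400, -13488, 79296, …
ICs: h(0) = 4.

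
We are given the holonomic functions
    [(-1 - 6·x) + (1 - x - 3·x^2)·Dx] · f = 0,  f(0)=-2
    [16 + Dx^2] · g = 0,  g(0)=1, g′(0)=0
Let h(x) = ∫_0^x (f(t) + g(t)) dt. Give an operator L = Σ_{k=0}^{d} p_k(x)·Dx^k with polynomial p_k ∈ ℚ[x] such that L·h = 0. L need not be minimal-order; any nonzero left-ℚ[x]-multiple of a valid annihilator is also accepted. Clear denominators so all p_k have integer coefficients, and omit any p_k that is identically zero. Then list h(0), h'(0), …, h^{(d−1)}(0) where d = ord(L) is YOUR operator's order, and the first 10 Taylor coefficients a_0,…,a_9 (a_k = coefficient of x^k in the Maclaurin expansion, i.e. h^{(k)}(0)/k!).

f: a_k = -2, -2, -8, -14, -38, -80, -194, -434, -1016, -2318, …
g: a_k = 1, 0, -8, 0, 32/3, 0, -256/45, 0, 512/315, 0, …
Weyl lclm of L_f,L_g ⇒ L₀ (ord ≤ 3).
h=∫₀ˣh₀: take L = L₀·Dx.
L = (464 + 2816·x + 416·x^2 + 2112·x^3 + 5760·x^4 + 6912·x^5)·Dx + (-192 + 304·x + 672·x^2 - 1312·x^3 - 1008·x^4 + 3456·x^5 + 3456·x^6)·Dx^2 + (29 + 176·x + 26·x^2 + 132·x^3 + 360·x^4 + 432·x^5)·Dx^3 + (-12 + 19·x + 42·x^2 - 82·x^3 - 63·x^4 + 216·x^5 + 216·x^6)·Dx^4  (order 4).
h: a_k = 0, -1, -1, -16/3, -7/2, -82/15, -40/3, -8986/315, -217/4, -319528/2835, …
ICs: h(0) = 0, h′(0) = -1, h′′(0) = -2, h′′′(0) = -32.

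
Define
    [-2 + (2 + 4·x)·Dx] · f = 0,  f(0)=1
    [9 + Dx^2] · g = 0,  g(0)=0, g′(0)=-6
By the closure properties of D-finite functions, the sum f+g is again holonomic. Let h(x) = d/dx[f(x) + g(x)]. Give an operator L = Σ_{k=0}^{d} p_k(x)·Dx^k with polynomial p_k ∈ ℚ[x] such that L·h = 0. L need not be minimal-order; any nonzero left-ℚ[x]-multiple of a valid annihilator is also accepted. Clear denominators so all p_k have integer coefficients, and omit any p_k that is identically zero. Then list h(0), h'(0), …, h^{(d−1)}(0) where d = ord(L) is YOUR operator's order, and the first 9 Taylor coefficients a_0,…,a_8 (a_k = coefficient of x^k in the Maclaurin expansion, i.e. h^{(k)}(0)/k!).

L = (-18 - 27·x - 27·x^2) + (-9 - 45·x - 81·x^2 - 54·x^3)·Dx + (-2 - 3·x - 3·x^2)·Dx^2 + (-1 - 5·x - 9·x^2 - 6·x^3)·Dx^3  (order 3).
h: a_k = -5, -1, 57/2, -5/2, -127/8, -63/8, 1641/80, -429/16, 220851/4480, …
ICs: h(0) = -5, h′(0) = -1, h′′(0) = 57.

f: a_k = 1, 1, -1/2, 1/2, -5/8, 7/8, -21/16, 33/16, -429/128, …
g: a_k = 0, -6, 0, 9, 0, -81/20, 0, 243/280, 0, …
h₀=f+g: left-lcm gives L₀, ord ≤ 3.
Derive L from L₀ (diff closure).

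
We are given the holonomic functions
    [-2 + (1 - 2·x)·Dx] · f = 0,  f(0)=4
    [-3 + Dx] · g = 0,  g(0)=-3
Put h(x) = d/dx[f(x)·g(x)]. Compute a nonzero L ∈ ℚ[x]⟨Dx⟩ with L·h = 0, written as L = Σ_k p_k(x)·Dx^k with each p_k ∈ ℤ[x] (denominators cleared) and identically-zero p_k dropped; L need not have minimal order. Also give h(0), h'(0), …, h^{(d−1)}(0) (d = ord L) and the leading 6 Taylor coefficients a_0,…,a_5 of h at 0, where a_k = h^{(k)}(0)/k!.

L = (29 - 60·x + 36·x^2) + (-5 + 16·x - 12·x^2)·Dx  (order 1).
h: a_k = -60, -348, -1206, -3378, -17133/2, -41265/2, …
ICs: h(0) = -60.

f: a_k = 4, 8, 16, 32, 64, 128, …
g: a_k = -3, -9, -27/2, -27/2, -81/8, -243/40, …
f·g: L₀ = L_f ⊗_s L_g, ord ≤ 1·1.
h=h₀': d/dx-closure on L₀ ⇒ L.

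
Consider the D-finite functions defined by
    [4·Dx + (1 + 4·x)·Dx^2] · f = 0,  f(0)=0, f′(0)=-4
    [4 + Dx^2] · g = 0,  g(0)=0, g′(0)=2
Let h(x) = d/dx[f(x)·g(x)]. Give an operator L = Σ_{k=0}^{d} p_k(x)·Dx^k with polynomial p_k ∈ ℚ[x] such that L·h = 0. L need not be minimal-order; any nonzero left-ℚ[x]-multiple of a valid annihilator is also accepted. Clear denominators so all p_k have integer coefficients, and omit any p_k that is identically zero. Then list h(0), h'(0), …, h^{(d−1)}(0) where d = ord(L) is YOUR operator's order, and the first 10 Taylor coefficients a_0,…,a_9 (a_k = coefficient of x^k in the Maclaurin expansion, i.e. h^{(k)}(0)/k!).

L = (-832 - 992·x - 5568·x^2 - 12288·x^3 - 2048·x^4 + 24576·x^5 + 16384·x^6) + (-264 - 1568·x - 2560·x^2 + 10240·x^4 + 8192·x^5)·Dx + (-220 - 368·x - 1760·x^2 - 3072·x^3 + 2048·x^4 + 12288·x^5 + 8192·x^6)·Dx^2 + (-66 - 392·x - 640·x^2 + 2560·x^4 + 2048·x^5)·Dx^3 + (-3 - 30·x - 92·x^2 + 640·x^4 + 1536·x^5 + 1024·x^6)·Dx^4  (order 4).
h: a_k = 0, -16, 48, -448/3, 1760/3, -6880/3, 134624/15, -11122432/315, 4879552/35, -1564566688/2835, …
ICs: h(0) = 0, h′(0) = -16, h′′(0) = 96, h′′′(0) = -896.

f: a_k = 0, -4, 8, -64/3, 64, -1024/5, 2048/3, -16384/7, 8192, -262144/9, …
g: a_k = 0, 2, 0, -4/3, 0, 4/15, 0, -8/315, 0, 4/2835, …
L₀ := L_f ⊗_s L_g (sym. prod.), ord ≤ 4.
h=h₀': d/dx-closure on L₀ ⇒ L.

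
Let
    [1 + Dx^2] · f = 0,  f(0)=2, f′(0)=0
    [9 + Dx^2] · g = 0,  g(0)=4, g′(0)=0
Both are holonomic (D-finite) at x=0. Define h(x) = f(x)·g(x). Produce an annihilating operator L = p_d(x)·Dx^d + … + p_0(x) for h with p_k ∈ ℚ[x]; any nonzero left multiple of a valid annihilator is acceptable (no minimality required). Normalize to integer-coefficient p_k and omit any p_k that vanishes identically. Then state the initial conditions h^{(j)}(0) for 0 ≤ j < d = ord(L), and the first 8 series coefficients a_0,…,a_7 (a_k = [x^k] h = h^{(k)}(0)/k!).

f: a_k = 2, 0, -1, 0, 1/12, 0, -1/360, 0, …
g: a_k = 4, 0, -18, 0, 27/2, 0, -81/20, 0, …
f·g: L₀ = L_f ⊗_s L_g, ord ≤ 2·2.
L = 64 + 20·Dx^2 + Dx^4  (order 4).
h: a_k = 8, 0, -40, 0, 136/3, 0, -208/9, 0, …
ICs: h(0) = 8, h′(0) = 0, h′′(0) = -80, h′′′(0) = 0.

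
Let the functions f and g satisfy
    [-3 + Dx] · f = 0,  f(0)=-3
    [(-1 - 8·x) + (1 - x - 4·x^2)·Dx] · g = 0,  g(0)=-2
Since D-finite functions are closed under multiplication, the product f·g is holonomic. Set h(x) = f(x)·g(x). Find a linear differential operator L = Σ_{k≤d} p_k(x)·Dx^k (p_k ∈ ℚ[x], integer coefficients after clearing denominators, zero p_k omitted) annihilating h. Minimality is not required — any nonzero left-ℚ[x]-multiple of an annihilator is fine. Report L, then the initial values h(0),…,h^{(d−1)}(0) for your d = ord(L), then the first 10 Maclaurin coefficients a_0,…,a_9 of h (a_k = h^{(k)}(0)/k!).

f: a_k = -3, -9, -27/2, -27/2, -81/8, -243/40, -243/80, -729/560, -2187/4480, -729/4480, …
g: a_k = -2, -2, -10, -18, -58, -130, -362, -882, -2330, -5858, …
f·g: L₀ = L_f ⊗_s L_g, ord ≤ 1·1.
L = (4 + 5·x - 12·x^2) + (-1 + x + 4·x^2)·Dx  (order 1).
h: a_k = 6, 24, 75, 198, 2073/4, 6612/5, 136059/40, 243423/28, 49953243/2240, 31962333/560, …
ICs: h(0) = 6.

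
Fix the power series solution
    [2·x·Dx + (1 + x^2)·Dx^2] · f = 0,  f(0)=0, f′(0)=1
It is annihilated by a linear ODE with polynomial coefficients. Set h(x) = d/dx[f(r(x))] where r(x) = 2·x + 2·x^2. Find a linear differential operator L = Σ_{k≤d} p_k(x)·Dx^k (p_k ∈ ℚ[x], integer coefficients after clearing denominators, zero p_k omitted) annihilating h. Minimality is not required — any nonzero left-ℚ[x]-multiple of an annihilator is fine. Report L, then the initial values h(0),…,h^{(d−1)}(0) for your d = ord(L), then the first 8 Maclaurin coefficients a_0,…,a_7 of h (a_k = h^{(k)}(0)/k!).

f: a_k = 0, 1, 0, -1/3, 0, 1/5, 0, -1/7, …
L₀ from L_f via x↦r, Dx↦r'^{-1}Dx.
h=h₀': d/dx-closure on L₀ ⇒ L.
L = (-2 + 8·x + 32·x^2 + 48·x^3 + 24·x^4) + (1 + 2·x + 4·x^2 + 16·x^3 + 20·x^4 + 8·x^5)·Dx  (order 1).
h: a_k = 2, 4, -8, -32, -8, 176, 320, -512, …
ICs: h(0) = 2.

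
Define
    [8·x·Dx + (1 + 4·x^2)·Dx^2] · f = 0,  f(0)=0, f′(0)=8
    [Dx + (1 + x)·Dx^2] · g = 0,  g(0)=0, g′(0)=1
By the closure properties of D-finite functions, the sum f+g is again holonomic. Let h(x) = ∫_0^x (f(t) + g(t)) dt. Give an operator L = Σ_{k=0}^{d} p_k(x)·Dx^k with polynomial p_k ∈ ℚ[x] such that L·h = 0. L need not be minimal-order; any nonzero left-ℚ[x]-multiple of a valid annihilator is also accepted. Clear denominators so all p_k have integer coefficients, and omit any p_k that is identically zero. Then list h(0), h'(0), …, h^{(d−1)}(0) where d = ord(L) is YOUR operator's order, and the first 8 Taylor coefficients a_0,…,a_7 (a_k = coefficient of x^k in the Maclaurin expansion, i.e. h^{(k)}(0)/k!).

L = (-8 - 24·x + 96·x^2 + 32·x^3)·Dx^2 + (-10 - 16·x + 72·x^2 + 192·x^3 + 64·x^4)·Dx^3 + (-1 + 7·x + 8·x^2 + 32·x^3 + 48·x^4 + 16·x^5)·Dx^4  (order 4).
h: a_k = 0, 0, 9/2, -1/6, -31/12, -1/20, 43/10, -1/42, …
ICs: h(0) = 0, h′(0) = 0, h′′(0) = 9, h′′′(0) = -1.

f: a_k = 0, 8, 0, -32/3, 0, 128/5, 0, -512/7, …
g: a_k = 0, 1, -1/2, 1/3, -1/4, 1/5, -1/6, 1/7, …
f+g: L₀ = lclm(L_f,L_g), ord ≤ 2+2.
∫: right-multiply L₀ by Dx.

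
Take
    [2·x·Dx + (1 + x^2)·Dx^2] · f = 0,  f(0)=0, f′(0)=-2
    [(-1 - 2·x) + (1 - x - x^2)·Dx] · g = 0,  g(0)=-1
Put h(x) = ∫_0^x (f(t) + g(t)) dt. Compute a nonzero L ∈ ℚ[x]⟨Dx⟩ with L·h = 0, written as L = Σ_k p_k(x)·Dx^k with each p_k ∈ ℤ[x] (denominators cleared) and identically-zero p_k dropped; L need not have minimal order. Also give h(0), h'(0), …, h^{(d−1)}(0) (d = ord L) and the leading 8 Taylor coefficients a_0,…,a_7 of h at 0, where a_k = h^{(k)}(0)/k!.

f: a_k = 0, -2, 0, 2/3, 0, -2/5, 0, 2/7, …
g: a_k = -1, -1, -2, -3, -5, -8, -13, -21, …
f+g: L₀ = lclm(L_f,L_g), ord ≤ 2+1.
Integrate: L := L₀·Dx.
L = (4 - 16·x - 64·x^2 - 72·x^3 - 66·x^4 - 6·x^6)·Dx^2 + (-10 - 24·x - 28·x^2 - 60·x^3 - 65·x^4 - 50·x^5 - 3·x^6 - 6·x^7)·Dx^3 + (2 + 2·x + 2·x^2 - 8·x^3 - 5·x^4 - 11·x^5 - 6·x^6 - x^7 - x^8)·Dx^4  (order 4).
h: a_k = 0, -1, -3/2, -2/3, -7/12, -1, -7/5, -13/7, …
ICs: h(0) = 0, h′(0) = -1, h′′(0) = -3, h′′′(0) = -4.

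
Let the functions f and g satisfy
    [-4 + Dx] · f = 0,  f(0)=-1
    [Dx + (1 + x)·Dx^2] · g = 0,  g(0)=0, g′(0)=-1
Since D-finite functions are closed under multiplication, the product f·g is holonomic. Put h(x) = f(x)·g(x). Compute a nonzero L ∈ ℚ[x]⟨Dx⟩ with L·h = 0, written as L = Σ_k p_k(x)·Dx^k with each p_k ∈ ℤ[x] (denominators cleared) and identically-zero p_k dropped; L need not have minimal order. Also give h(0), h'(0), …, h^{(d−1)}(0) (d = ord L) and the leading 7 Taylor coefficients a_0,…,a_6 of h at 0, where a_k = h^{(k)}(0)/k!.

f: a_k = -1, -4, -8, -32/3, -32/3, -128/15, -256/45, …
g: a_k = 0, -1, 1/2, -1/3, 1/4, -1/5, 1/6, …
Sym-product of L_f,L_g gives L₀ (≤ ord 2).
L = (12 + 16·x) + (-7 - 8·x)·Dx + (1 + x)·Dx^2  (order 2).
h: a_k = 0, 1, 7/2, 19/3, 31/4, 36/5, 97/18, …
ICs: h(0) = 0, h′(0) = 1.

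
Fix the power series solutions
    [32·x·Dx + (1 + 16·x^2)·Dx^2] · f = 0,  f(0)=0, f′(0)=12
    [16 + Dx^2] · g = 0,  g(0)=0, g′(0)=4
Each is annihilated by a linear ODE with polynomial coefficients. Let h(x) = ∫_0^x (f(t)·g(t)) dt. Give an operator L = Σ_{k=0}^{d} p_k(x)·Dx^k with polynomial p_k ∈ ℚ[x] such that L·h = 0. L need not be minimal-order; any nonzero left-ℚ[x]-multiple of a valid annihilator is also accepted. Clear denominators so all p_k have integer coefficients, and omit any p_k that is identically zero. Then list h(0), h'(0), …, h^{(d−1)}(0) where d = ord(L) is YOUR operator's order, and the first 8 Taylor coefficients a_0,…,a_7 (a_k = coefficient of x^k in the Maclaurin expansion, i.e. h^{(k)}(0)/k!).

L = (1280 + 53248·x^2 + 360448·x^4 + 2097152·x^6 + 8388608·x^8)·Dx + (1536·x + 40960·x^3 + 393216·x^5 + 2097152·x^7)·Dx^2 + (96 + 4096·x^2 + 36864·x^4 + 262144·x^6 + 1048576·x^8)·Dx^3 + (96·x + 2560·x^3 + 24576·x^5 + 131072·x^7)·Dx^4 + (1 + 48·x^2 + 896·x^4 + 8192·x^6 + 32768·x^8)·Dx^5  (order 5).
h: a_k = 0, 0, 0, 16, 0, -384/5, 0, 9728/21, …
ICs: h(0) = 0, h′(0) = 0, h′′(0) = 0, h′′′(0) = 96, h′′′′(0) = 0.

f: a_k = 0, 12, 0, -64, 0, 3072/5, 0, -49152/7, …
g: a_k = 0, 4, 0, -32/3, 0, 128/15, 0, -1024/315, …
Product ⇒ symmetric product L₀, ord ≤ 4.
Integrate: L := L₀·Dx.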